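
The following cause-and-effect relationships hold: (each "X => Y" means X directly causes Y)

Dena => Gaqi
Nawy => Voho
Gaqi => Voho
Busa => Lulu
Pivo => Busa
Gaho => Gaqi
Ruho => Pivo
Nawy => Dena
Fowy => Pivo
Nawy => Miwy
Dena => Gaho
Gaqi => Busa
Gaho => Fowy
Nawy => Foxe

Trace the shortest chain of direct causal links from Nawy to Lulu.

Nawy → Dena → Gaqi → Busa → Lulu

Nawy → Dena
Dena → Gaqi
Gaqi → Busa
Busa → Lulu
Length: 4 steps.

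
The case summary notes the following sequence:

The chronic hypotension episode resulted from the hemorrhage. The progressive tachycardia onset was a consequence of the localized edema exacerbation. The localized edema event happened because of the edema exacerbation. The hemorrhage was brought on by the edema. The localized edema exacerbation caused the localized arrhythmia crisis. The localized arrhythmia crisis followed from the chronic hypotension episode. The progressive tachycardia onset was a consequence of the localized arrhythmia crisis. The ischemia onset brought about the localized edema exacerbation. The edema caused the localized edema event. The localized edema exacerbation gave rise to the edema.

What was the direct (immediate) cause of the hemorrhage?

Upstream contributors include the ischemia onset, the localized edema exacerbation, but only the edema feeds directly into the hemorrhage.

the edema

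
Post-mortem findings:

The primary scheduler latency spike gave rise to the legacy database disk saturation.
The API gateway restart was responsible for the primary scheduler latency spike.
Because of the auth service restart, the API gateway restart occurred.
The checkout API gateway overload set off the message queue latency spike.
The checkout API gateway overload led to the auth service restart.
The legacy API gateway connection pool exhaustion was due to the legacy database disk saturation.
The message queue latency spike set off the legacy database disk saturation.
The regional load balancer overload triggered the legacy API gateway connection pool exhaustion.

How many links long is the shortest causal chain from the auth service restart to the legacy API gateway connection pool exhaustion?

4

Shortest chain: the auth service restart → the API gateway restart → the primary scheduler latency spike → the legacy database disk saturation → the legacy API gateway connection pool exhaustion.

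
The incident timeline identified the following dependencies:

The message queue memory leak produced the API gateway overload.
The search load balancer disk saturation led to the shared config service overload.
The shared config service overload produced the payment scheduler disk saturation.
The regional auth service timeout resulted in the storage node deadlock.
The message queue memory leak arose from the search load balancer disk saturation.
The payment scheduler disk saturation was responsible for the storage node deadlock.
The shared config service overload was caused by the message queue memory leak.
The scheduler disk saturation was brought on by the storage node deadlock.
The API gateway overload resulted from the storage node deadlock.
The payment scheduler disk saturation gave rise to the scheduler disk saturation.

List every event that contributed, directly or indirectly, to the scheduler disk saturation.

the message queue memory leak, the payment scheduler disk saturation, the regional auth service timeout, the search load balancer disk saturation, the shared config service overload, the storage node deadlock

Immediate causes of the scheduler disk saturation: the payment scheduler disk saturation, the storage node deadlock.
Further upstream: the search load balancer disk saturation, the message queue memory leak, the shared config service overload, the regional auth service timeout.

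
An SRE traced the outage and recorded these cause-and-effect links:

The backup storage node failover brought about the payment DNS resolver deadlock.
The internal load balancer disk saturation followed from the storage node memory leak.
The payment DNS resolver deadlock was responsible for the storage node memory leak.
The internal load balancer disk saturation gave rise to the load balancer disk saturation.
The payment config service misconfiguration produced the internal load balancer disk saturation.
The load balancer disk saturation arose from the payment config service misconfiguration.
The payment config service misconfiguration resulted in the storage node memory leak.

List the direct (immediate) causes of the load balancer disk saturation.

the internal load balancer disk saturation, the payment config service misconfiguration

Upstream contributors include the backup storage node failover, the payment DNS resolver deadlock, the storage node memory leak, but only the internal load balancer disk saturation, the payment config service misconfiguration feed directly into the load balancer disk saturation.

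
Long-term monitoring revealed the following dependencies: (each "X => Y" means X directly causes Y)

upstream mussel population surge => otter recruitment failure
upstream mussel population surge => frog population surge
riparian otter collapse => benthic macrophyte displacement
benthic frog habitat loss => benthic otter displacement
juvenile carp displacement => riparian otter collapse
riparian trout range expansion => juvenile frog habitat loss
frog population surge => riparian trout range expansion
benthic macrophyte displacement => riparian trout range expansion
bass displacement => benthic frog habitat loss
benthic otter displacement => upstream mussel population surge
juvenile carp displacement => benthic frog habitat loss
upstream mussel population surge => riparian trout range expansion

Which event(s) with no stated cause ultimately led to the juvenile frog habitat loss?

Tracing upstream from the juvenile frog habitat loss: the juvenile frog habitat loss ← the riparian trout range expansion ← the benthic macrophyte displacement ← the riparian otter collapse ← the juvenile carp displacement.
A separate upstream branch: the juvenile frog habitat loss ← the riparian trout range expansion ← the upstream mussel population surge ← the benthic otter displacement ← the benthic frog habitat loss ← the bass displacement.
Each of those chain origins has no stated cause.

the bass displacement, the juvenile carp displacement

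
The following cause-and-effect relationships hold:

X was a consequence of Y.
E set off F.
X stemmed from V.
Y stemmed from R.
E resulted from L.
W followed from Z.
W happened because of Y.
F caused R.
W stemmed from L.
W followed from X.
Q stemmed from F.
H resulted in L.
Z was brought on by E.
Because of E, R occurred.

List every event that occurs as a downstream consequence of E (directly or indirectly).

F, Q, R, W, X, Y, Z

Direct effects: F, R, Z.
2 steps out: Y, Q, W.
3 steps out: X.
Not reachable from it: V, H, L.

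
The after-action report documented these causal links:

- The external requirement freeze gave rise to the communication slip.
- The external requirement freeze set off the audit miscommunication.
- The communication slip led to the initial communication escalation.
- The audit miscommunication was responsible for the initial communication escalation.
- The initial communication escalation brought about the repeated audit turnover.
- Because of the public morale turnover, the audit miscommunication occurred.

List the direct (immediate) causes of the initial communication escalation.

Upstream contributors include the external requirement freeze, the public morale turnover, but only the audit miscommunication, the communication slip feed directly into the initial communication escalation.

the audit miscommunication, the communication slip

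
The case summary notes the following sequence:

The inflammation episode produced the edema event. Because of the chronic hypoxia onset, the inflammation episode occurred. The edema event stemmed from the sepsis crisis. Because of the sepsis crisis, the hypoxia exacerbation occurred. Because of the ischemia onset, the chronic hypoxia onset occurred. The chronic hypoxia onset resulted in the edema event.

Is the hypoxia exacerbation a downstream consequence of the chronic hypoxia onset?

No

The chronic hypoxia onset leads to the inflammation episode, the edema event; the hypoxia exacerbation is not among them.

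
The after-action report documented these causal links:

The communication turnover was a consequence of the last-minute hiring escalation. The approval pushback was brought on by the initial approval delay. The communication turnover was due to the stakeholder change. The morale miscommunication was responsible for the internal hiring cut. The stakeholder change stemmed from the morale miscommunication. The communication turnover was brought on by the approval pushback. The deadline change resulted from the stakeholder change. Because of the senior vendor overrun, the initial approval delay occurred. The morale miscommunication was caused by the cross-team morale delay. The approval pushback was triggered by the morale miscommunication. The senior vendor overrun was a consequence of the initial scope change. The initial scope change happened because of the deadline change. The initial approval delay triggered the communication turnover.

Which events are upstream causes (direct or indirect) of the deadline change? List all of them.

the cross-team morale delay, the morale miscommunication, the stakeholder change

Immediate cause of the deadline change: the stakeholder change.
Further upstream: the cross-team morale delay, the morale miscommunication.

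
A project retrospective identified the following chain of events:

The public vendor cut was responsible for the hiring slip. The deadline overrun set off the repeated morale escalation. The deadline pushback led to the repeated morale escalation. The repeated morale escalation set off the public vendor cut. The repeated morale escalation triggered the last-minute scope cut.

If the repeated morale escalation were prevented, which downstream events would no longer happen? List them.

the hiring slip, the last-minute scope cut, the public vendor cut

Downstream of the repeated morale escalation: the public vendor cut, the hiring slip, the last-minute scope cut.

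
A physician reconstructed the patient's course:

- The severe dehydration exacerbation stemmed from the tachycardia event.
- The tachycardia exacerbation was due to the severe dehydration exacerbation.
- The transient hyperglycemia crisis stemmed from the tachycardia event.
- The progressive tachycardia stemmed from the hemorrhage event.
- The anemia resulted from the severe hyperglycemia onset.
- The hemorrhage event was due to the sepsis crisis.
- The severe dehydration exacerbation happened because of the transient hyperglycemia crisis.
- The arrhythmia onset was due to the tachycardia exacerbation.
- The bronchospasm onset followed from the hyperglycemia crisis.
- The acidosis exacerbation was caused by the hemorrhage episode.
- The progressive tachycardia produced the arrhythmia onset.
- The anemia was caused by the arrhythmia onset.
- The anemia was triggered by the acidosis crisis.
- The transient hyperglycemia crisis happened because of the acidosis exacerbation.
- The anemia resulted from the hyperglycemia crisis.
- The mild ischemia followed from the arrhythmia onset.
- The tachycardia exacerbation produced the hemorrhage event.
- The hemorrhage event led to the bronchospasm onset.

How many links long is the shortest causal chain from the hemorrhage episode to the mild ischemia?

Shortest chain: the hemorrhage episode → the acidosis exacerbation → the transient hyperglycemia crisis → the severe dehydration exacerbation → the tachycardia exacerbation → the arrhythmia onset → the mild ischemia.

6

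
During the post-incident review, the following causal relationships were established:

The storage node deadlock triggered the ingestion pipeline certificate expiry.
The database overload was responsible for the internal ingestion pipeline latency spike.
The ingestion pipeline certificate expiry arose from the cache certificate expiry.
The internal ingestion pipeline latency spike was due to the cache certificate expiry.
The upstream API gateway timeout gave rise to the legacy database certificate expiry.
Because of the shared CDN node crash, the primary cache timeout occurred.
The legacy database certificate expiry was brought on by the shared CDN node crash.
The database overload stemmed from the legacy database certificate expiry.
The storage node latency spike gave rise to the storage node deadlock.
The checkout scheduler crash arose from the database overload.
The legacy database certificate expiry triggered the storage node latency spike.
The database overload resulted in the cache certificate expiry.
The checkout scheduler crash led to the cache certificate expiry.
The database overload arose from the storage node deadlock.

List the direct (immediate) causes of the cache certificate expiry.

Upstream contributors include the shared CDN node crash, the legacy database certificate expiry, the storage node latency spike, the storage node deadlock, the upstream API gateway timeout, but only the checkout scheduler crash, the database overload feed directly into the cache certificate expiry.

the checkout scheduler crash, the database overload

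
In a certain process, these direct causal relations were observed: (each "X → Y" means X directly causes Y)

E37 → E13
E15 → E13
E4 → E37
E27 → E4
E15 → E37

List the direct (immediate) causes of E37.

Upstream contributors include E27, but only E15, E4 feed directly into E37.

E15, E4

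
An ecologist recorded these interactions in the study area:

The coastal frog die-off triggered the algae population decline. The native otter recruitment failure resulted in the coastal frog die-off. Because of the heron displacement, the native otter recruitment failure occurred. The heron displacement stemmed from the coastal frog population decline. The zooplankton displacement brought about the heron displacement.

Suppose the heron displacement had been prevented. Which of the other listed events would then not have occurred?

the algae population decline, the coastal frog die-off, the native otter recruitment failure

Downstream of the heron displacement: the native otter recruitment failure, the coastal frog die-off, the algae population decline.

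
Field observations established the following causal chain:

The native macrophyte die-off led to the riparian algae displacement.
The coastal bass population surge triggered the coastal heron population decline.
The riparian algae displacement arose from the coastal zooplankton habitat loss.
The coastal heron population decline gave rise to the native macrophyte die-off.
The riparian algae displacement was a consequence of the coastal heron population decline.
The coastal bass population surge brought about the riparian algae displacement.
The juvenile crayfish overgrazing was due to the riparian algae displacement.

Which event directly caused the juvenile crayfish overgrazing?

the riparian algae displacement

Upstream contributors include the coastal bass population surge, the coastal heron population decline, the native macrophyte die-off, the coastal zooplankton habitat loss, but only the riparian algae displacement feeds directly into the juvenile crayfish overgrazing.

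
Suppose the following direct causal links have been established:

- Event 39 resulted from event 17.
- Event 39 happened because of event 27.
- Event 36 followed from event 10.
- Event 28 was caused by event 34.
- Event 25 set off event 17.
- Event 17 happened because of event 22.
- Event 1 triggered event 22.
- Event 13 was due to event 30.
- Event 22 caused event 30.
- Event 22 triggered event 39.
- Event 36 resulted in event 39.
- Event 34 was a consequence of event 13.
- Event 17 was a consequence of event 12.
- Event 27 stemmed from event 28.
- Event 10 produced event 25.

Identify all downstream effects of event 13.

Direct effects: event 34.
2 steps out: event 28.
3 steps out: event 27.
4 steps out: event 39.
Not reachable from it: event 10, event 1, event 22, event 30, event 36, event 25, event 12, event 17.

event 27, event 28, event 34, event 39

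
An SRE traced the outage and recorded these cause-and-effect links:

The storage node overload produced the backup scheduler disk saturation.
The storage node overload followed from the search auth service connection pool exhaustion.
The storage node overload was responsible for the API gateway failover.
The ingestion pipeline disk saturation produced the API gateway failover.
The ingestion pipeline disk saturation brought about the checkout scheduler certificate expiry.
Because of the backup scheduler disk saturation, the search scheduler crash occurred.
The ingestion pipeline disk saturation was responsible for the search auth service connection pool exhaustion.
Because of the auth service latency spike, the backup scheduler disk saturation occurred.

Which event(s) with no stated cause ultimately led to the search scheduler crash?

the auth service latency spike, the ingestion pipeline disk saturation

Tracing upstream from the search scheduler crash: the search scheduler crash ← the backup scheduler disk saturation ← the storage node overload ← the search auth service connection pool exhaustion ← the ingestion pipeline disk saturation.
A separate upstream branch: the search scheduler crash ← the backup scheduler disk saturation ← the auth service latency spike.
Each of those chain origins has no stated cause.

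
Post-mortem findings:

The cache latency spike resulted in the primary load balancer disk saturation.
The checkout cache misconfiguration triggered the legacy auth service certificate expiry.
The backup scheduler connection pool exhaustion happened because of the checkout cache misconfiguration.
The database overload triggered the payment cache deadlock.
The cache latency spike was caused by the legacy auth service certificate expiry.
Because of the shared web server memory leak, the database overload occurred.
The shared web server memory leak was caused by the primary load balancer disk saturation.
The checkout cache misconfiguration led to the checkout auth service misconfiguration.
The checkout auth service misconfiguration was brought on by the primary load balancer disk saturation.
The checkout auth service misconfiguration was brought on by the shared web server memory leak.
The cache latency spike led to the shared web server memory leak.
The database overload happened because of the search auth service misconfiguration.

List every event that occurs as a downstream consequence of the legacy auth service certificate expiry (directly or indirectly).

the cache latency spike, the checkout auth service misconfiguration, the database overload, the payment cache deadlock, the primary load balancer disk saturation, the shared web server memory leak

Direct effects: the cache latency spike.
2 steps out: the primary load balancer disk saturation, the shared web server memory leak.
3 steps out: the checkout auth service misconfiguration, the database overload.
4 steps out: the payment cache deadlock.
Not reachable from it: the checkout cache misconfiguration, the backup scheduler connection pool exhaustion, the search auth service misconfiguration.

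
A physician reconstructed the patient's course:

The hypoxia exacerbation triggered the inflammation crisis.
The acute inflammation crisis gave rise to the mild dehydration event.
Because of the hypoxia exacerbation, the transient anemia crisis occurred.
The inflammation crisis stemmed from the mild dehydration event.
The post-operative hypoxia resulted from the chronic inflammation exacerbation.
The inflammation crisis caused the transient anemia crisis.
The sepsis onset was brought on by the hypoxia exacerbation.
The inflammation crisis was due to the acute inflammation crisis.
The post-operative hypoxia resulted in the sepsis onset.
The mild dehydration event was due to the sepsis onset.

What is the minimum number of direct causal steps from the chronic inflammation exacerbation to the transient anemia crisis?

5

Shortest chain: the chronic inflammation exacerbation → the post-operative hypoxia → the sepsis onset → the mild dehydration event → the inflammation crisis → the transient anemia crisis.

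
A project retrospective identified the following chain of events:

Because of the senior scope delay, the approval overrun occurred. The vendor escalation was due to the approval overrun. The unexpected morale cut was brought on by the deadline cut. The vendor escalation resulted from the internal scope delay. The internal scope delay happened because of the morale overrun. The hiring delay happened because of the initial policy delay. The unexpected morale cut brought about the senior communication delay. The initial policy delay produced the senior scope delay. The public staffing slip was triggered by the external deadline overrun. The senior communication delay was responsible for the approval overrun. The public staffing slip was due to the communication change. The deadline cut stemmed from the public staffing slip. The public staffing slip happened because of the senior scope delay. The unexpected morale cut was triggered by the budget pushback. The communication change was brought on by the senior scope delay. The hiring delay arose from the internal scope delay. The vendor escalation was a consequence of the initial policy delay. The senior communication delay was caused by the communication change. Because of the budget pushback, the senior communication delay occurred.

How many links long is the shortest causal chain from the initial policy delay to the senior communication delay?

Shortest chain: the initial policy delay → the senior scope delay → the communication change → the senior communication delay.

3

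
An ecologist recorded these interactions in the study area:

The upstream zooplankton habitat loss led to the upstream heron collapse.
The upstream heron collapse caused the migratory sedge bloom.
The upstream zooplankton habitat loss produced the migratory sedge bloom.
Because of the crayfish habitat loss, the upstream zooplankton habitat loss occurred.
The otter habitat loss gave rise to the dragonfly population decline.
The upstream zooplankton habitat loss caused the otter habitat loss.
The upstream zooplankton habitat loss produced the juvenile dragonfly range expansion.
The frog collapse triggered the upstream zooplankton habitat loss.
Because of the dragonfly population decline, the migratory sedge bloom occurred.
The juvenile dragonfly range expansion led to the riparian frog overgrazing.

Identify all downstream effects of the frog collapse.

Direct effects: the upstream zooplankton habitat loss.
2 steps out: the upstream heron collapse, the otter habitat loss, the juvenile dragonfly range expansion, the migratory sedge bloom.
3 steps out: the dragonfly population decline, the riparian frog overgrazing.
Not reachable from it: the crayfish habitat loss.

the dragonfly population decline, the juvenile dragonfly range expansion, the migratory sedge bloom, the otter habitat loss, the riparian frog overgrazing, the upstream heron collapse, the upstream zooplankton habitat loss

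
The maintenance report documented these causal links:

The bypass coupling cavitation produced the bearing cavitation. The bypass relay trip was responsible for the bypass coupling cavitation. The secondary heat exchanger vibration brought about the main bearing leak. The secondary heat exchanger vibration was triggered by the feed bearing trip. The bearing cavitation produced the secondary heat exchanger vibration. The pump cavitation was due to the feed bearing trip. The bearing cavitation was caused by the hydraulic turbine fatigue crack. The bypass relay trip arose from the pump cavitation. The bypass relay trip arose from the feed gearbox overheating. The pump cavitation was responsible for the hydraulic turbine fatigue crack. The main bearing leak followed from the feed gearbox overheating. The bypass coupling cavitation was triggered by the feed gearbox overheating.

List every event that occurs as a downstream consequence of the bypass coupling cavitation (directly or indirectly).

Direct effects: the bearing cavitation.
2 steps out: the secondary heat exchanger vibration.
3 steps out: the main bearing leak.
Not reachable from it: the feed bearing trip, the pump cavitation, the hydraulic turbine fatigue crack, the feed gearbox overheating, the bypass relay trip.

the bearing cavitation, the main bearing leak, the secondary heat exchanger vibration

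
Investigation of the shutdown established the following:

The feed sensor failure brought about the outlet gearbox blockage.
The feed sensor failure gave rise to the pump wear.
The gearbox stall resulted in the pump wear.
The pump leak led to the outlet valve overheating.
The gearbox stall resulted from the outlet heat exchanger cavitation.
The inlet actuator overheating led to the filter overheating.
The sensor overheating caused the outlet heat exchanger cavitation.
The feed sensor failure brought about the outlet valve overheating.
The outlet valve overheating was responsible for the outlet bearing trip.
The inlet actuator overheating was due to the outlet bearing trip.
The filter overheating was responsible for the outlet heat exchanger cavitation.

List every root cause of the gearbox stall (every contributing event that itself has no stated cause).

Tracing upstream from the gearbox stall: the gearbox stall ← the outlet heat exchanger cavitation ← the sensor overheating.
A separate upstream branch: the gearbox stall ← the outlet heat exchanger cavitation ← the filter overheating ← the inlet actuator overheating ← the outlet bearing trip ← the outlet valve overheating ← the pump leak.
A separate upstream branch: the gearbox stall ← the outlet heat exchanger cavitation ← the filter overheating ← the inlet actuator overheating ← the outlet bearing trip ← the outlet valve overheating ← the feed sensor failure.
Each of those chain origins has no stated cause.

the feed sensor failure, the pump leak, the sensor overheating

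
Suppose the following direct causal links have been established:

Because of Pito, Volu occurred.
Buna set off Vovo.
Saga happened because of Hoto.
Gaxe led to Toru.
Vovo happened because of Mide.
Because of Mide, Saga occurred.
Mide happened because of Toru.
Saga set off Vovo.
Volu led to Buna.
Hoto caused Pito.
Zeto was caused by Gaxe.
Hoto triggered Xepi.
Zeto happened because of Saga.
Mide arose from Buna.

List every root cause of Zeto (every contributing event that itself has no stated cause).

Gaxe, Hoto

Tracing upstream from Zeto: Zeto ← Saga ← Hoto.
A separate upstream branch: Zeto ← Gaxe.
Each of those chain origins has no stated cause.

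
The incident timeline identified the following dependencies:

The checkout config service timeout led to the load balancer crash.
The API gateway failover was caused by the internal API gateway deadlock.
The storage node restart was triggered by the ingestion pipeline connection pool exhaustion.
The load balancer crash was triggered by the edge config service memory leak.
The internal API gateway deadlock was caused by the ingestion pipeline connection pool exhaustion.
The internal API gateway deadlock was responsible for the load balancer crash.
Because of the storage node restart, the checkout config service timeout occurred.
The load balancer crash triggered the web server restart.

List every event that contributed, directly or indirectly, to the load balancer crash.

the checkout config service timeout, the edge config service memory leak, the ingestion pipeline connection pool exhaustion, the internal API gateway deadlock, the storage node restart

Immediate causes of the load balancer crash: the internal API gateway deadlock, the checkout config service timeout, the edge config service memory leak.
Further upstream: the ingestion pipeline connection pool exhaustion, the storage node restart.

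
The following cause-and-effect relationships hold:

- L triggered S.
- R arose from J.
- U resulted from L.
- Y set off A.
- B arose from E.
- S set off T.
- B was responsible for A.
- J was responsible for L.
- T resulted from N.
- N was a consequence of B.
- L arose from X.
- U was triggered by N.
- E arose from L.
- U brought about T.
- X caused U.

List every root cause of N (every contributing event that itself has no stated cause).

J, X

Tracing upstream from N: N ← B ← E ← L ← X.
A separate upstream branch: N ← B ← E ← L ← J.
Each of those chain origins has no stated cause.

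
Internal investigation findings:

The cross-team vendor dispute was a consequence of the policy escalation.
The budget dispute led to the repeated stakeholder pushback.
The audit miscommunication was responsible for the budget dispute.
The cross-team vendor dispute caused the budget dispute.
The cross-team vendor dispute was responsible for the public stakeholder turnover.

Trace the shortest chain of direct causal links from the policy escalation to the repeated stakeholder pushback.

the policy escalation → the cross-team vendor dispute → the budget dispute → the repeated stakeholder pushback

the policy escalation → the cross-team vendor dispute
the cross-team vendor dispute → the budget dispute
the budget dispute → the repeated stakeholder pushback
Length: 3 steps.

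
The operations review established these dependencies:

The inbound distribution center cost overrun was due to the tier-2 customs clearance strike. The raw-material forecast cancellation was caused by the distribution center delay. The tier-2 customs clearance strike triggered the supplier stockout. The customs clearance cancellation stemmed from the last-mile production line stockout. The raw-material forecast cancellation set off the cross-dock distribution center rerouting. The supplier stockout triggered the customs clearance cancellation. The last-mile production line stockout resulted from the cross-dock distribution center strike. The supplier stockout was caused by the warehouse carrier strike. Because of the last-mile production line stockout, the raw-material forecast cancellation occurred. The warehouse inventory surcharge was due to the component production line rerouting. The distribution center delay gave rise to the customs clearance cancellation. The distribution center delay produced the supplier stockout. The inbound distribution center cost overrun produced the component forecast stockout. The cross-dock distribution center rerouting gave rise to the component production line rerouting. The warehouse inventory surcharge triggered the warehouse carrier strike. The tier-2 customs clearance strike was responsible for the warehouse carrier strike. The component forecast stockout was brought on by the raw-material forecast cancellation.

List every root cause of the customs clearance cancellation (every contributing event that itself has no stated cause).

the cross-dock distribution center strike, the distribution center delay, the tier-2 customs clearance strike

Tracing upstream from the customs clearance cancellation: the customs clearance cancellation ← the supplier stockout ← the tier-2 customs clearance strike.
A separate upstream branch: the customs clearance cancellation ← the last-mile production line stockout ← the cross-dock distribution center strike.
A separate upstream branch: the customs clearance cancellation ← the distribution center delay.
Each of those chain origins has no stated cause.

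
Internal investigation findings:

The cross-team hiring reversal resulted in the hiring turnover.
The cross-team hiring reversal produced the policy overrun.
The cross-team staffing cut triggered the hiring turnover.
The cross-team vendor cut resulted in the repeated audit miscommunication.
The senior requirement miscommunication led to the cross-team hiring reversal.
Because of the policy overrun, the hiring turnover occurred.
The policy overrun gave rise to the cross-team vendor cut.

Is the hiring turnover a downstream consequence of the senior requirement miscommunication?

Yes

There is a causal chain: the senior requirement miscommunication → the cross-team hiring reversal → the hiring turnover.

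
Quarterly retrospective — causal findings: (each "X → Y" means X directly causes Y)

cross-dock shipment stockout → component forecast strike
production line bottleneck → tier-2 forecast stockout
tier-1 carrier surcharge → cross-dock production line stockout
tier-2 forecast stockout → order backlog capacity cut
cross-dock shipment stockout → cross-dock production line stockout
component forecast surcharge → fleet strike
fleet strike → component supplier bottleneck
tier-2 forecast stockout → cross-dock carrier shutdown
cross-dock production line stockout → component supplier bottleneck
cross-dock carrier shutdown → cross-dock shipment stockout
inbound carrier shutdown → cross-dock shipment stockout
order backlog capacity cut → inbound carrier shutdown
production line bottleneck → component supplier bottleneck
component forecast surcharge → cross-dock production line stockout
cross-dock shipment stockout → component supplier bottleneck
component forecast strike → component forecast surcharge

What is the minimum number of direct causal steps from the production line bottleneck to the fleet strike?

Shortest chain: the production line bottleneck → the tier-2 forecast stockout → the cross-dock carrier shutdown → the cross-dock shipment stockout → the component forecast strike → the component forecast surcharge → the fleet strike.

6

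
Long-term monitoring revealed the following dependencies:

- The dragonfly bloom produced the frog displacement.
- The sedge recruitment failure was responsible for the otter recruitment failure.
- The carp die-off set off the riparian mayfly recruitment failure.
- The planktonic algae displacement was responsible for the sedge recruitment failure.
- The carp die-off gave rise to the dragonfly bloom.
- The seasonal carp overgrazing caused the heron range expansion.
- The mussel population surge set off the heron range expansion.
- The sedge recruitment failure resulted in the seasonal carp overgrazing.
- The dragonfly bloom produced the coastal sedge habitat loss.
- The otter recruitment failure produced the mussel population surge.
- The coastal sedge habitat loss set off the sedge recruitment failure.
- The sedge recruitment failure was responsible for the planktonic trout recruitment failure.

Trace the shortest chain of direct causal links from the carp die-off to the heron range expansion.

the carp die-off → the dragonfly bloom
the dragonfly bloom → the coastal sedge habitat loss
the coastal sedge habitat loss → the sedge recruitment failure
the sedge recruitment failure → the seasonal carp overgrazing
the seasonal carp overgrazing → the heron range expansion
Length: 5 steps.

the carp die-off → the dragonfly bloom → the coastal sedge habitat loss → the sedge recruitment failure → the seasonal carp overgrazing → the heron range expansion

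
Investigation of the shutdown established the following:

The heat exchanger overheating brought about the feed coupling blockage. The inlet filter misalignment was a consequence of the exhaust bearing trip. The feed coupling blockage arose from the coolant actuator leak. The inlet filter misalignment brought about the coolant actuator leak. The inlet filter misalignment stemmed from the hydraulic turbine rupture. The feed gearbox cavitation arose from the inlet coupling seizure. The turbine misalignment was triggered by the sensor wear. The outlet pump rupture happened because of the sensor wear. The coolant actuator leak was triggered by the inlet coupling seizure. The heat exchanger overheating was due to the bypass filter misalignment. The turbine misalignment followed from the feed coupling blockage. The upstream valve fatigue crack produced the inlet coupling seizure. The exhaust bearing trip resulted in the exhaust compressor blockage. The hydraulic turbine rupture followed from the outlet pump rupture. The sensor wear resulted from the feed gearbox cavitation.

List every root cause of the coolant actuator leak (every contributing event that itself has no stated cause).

Tracing upstream from the coolant actuator leak: the coolant actuator leak ← the inlet coupling seizure ← the upstream valve fatigue crack.
A separate upstream branch: the coolant actuator leak ← the inlet filter misalignment ← the exhaust bearing trip.
Each of those chain origins has no stated cause.

the exhaust bearing trip, the upstream valve fatigue crack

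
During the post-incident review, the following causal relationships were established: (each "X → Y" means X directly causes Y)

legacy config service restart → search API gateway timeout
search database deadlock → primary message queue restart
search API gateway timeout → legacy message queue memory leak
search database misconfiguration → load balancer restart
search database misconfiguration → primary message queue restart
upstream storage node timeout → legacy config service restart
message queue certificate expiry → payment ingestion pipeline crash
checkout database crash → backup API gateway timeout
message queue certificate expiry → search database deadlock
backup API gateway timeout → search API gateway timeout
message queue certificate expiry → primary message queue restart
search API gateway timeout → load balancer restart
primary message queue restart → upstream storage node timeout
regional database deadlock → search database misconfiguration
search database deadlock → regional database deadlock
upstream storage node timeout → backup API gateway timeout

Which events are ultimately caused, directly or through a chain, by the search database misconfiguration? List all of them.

Direct effects: the primary message queue restart, the load balancer restart.
2 steps out: the upstream storage node timeout.
3 steps out: the legacy config service restart, the backup API gateway timeout.
4 steps out: the search API gateway timeout.
5 steps out: the legacy message queue memory leak.
Not reachable from it: the message queue certificate expiry, the search database deadlock, the payment ingestion pipeline crash, the regional database deadlock, the checkout database crash.

the backup API gateway timeout, the legacy config service restart, the legacy message queue memory leak, the load balancer restart, the primary message queue restart, the search API gateway timeout, the upstream storage node timeout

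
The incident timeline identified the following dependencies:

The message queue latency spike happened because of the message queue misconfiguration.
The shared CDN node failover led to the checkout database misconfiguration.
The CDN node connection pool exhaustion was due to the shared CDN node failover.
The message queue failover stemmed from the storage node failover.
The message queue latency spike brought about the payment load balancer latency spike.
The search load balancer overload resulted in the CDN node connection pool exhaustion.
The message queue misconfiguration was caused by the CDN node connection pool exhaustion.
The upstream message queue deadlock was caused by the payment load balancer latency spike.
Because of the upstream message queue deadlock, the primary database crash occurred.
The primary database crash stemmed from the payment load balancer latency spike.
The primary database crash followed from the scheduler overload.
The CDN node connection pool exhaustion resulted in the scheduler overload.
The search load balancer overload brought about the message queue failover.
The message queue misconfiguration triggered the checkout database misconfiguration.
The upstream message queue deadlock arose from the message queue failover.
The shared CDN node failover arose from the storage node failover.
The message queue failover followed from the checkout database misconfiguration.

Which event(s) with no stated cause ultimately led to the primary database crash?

Tracing upstream from the primary database crash: the primary database crash ← the upstream message queue deadlock ← the message queue failover ← the storage node failover.
A separate upstream branch: the primary database crash ← the scheduler overload ← the CDN node connection pool exhaustion ← the search load balancer overload.
Each of those chain origins has no stated cause.

the search load balancer overload, the storage node failover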